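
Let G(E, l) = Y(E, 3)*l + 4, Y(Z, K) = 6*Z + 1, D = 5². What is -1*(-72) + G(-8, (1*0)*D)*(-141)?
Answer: -492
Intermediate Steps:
D = 25
Y(Z, K) = 1 + 6*Z
G(E, l) = 4 + l*(1 + 6*E) (G(E, l) = (1 + 6*E)*l + 4 = l*(1 + 6*E) + 4 = 4 + l*(1 + 6*E))
-1*(-72) + G(-8, (1*0)*D)*(-141) = -1*(-72) + (4 + ((1*0)*25)*(1 + 6*(-8)))*(-141) = 72 + (4 + (0*25)*(1 - 48))*(-141) = 72 + (4 + 0*(-47))*(-141) = 72 + (4 + 0)*(-141) = 72 + 4*(-141) = 72 - 564 = -492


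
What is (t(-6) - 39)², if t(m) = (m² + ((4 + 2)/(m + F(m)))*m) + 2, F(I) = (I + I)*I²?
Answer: 4489/5329 ≈ 0.84237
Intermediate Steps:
F(I) = 2*I³ (F(I) = (2*I)*I² = 2*I³)
t(m) = 2 + m² + 6*m/(m + 2*m³) (t(m) = (m² + ((4 + 2)/(m + 2*m³))*m) + 2 = (m² + (6/(m + 2*m³))*m) + 2 = (m² + 6*m/(m + 2*m³)) + 2 = 2 + m² + 6*m/(m + 2*m³))
(t(-6) - 39)² = ((8 + 2*(-6)⁴ + 5*(-6)²)/(1 + 2*(-6)²) - 39)² = ((8 + 2*1296 + 5*36)/(1 + 2*36) - 39)² = ((8 + 2592 + 180)/(1 + 72) - 39)² = (2780/73 - 39)² = (-67/73)² = 4489/5329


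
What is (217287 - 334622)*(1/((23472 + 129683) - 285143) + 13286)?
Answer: -205757783848945/131988 ≈ -1.5589e+9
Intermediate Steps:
(217287 - 334622)*(1/((23472 + 129683) - 285143) + 13286) = -117335*(1/(153155 - 285143) + 13286) = -117335*(1/(-131988) + 13286) = -117335*(-1/131988 + 13286) = -117335*1753592567/131988 = -205757783848945/131988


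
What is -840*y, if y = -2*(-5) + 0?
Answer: -8400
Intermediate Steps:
y = 10 (y = 10 + 0 = 10)
-840*y = -840*10 = -8400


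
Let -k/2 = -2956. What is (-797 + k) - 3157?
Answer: 1958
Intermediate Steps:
k = 5912 (k = -2*(-2956) = 5912)
(-797 + k) - 3157 = (-797 + 5912) - 3157 = 5115 - 3157 = 1958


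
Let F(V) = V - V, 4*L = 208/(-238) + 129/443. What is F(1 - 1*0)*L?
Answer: 0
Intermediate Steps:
L = -30721/210868 (L = (208/(-238) + 129/443)/4 = (208*(-1/238) + 129*(1/443))/4 = (-104/119 + 129/443)/4 = (1/4)*(-30721/52717) = -30721/210868 ≈ -0.14569)
F(V) = 0
F(1 - 1*0)*L = 0*(-30721/210868) = 0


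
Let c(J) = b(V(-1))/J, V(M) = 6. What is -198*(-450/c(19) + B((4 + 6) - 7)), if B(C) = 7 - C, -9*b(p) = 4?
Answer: -3809817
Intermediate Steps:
b(p) = -4/9 (b(p) = -⅑*4 = -4/9)
c(J) = -4/(9*J)
-198*(-450/c(19) + B((4 + 6) - 7)) = -198*(-450/((-4/9/19)) + (7 - ((4 + 6) - 7))) = -198*(-450/((-4/9*1/19)) + (7 - (10 - 7))) = -198*(-450/(-4/171) + (7 - 1*3)) = -198*(-450*(-171/4) + (7 - 3)) = -198*(38475/2 + 4) = -198*38483/2 = -3809817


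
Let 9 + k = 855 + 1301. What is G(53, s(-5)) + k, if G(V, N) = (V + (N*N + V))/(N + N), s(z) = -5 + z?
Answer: 21367/10 ≈ 2136.7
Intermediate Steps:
G(V, N) = (N² + 2*V)/(2*N) (G(V, N) = (V + (N² + V))/((2*N)) = (V + (V + N²))*(1/(2*N)) = (N² + 2*V)*(1/(2*N)) = (N² + 2*V)/(2*N))
k = 2147 (k = -9 + (855 + 1301) = -9 + 2156 = 2147)
G(53, s(-5)) + k = ((-5 - 5)/2 + 53/(-5 - 5)) + 2147 = ((½)*(-10) + 53/(-10)) + 2147 = (-5 + 53*(-⅒)) + 2147 = (-5 - 53/10) + 2147 = -103/10 + 2147 = 21367/10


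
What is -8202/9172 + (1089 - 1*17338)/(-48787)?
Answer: -125557573/223737182 ≈ -0.56118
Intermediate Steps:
-8202/9172 + (1089 - 1*17338)/(-48787) = -8202*1/9172 + (1089 - 17338)*(-1/48787) = -4101/4586 - 16249*(-1/48787) = -4101/4586 + 16249/48787 = -125557573/223737182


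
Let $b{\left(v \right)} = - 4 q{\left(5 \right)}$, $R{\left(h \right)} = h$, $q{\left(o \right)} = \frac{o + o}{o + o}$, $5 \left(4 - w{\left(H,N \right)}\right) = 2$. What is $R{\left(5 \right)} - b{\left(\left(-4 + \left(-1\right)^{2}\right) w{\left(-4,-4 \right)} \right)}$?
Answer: $9$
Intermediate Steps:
$w{\left(H,N \right)} = \frac{18}{5}$ ($w{\left(H,N \right)} = 4 - \frac{2}{5} = \frac{18}{5}$)
$q{\left(o \right)} = 1$ ($q{\left(o \right)} = \frac{2 o}{2 o} = 2 o \frac{1}{2 o} = 1$)
$b{\left(v \right)} = -4$ ($b{\left(v \right)} = \left(-4\right) 1 = -4$)
$R{\left(5 \right)} - b{\left(\left(-4 + \left(-1\right)^{2}\right) w{\left(-4,-4 \right)} \right)} = 5 - -4 = 5 + 4 = 9$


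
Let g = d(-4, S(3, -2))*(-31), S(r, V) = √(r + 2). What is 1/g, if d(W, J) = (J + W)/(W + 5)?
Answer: 4/341 + √5/341 ≈ 0.018288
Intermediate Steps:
S(r, V) = √(2 + r)
d(W, J) = (J + W)/(5 + W)
g = 124 - 31*√5 (g = ((√(2 + 3) - 4)/(5 - 4))*(-31) = ((√5 - 4)/1)*(-31) = (1*(-4 + √5))*(-31) = (-4 + √5)*(-31) = 124 - 31*√5 ≈ 54.682)
1/g = 1/(124 - 31*√5)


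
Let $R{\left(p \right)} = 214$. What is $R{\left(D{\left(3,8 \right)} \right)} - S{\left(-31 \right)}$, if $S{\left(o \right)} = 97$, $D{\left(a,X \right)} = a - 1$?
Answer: $117$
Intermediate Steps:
$D{\left(a,X \right)} = -1 + a$
$R{\left(D{\left(3,8 \right)} \right)} - S{\left(-31 \right)} = 214 - 97 = 117$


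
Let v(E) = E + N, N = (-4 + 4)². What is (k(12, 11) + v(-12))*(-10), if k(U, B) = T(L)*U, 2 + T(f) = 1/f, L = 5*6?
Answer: 356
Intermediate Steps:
N = 0 (N = 0² = 0)
L = 30
T(f) = -2 + 1/f
k(U, B) = -59*U/30 (k(U, B) = (-2 + 1/30)*U = -59*U/30)
v(E) = E (v(E) = E + 0 = E)
(k(12, 11) + v(-12))*(-10) = (-59/30*12 - 12)*(-10) = (-118/5 - 12)*(-10) = -178/5*(-10) = 356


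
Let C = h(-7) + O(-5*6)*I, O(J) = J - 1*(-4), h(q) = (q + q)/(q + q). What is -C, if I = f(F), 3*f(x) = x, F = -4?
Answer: -107/3 ≈ -35.667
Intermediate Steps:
f(x) = x/3
I = -4/3 (I = (⅓)*(-4) = -4/3 ≈ -1.3333)
h(q) = 1 (h(q) = (2*q)/((2*q)) = (2*q)*(1/(2*q)) = 1)
O(J) = 4 + J (O(J) = J + 4 = 4 + J)
C = 107/3 (C = 1 + (4 - 5*6)*(-4/3) = 1 + (4 - 30)*(-4/3) = 1 - 26*(-4/3) = 1 + 104/3 = 107/3 ≈ 35.667)
-C = -1*107/3 = -107/3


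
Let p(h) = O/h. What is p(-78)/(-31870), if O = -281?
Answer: -281/2485860 ≈ -0.00011304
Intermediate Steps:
p(h) = -281/h
p(-78)/(-31870) = -281/(-78)/(-31870) = -281*(-1/78)*(-1/31870) = (281/78)*(-1/31870) = -281/2485860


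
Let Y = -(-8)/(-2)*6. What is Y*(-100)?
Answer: 2400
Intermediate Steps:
Y = -24 (Y = -(-8)*(-1)/2*6 = -4*1*6 = -4*6 = -24)
Y*(-100) = -24*(-100) = 2400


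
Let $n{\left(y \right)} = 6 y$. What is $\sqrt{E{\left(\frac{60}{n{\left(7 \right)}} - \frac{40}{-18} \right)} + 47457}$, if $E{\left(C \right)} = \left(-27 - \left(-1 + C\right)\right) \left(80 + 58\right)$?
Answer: $\frac{\sqrt{19124049}}{21} \approx 208.24$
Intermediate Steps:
$E{\left(C \right)} = -3588 - 138 C$ ($E{\left(C \right)} = \left(-26 - C\right) 138 = -3588 - 138 C$)
$\sqrt{E{\left(\frac{60}{n{\left(7 \right)}} - \frac{40}{-18} \right)} + 47457} = \sqrt{\left(-3588 - 138 \left(\frac{60}{6 \cdot 7} - \frac{40}{-18}\right)\right) + 47457} = \sqrt{\left(-3588 - 138 \left(\frac{60}{42} - - \frac{20}{9}\right)\right) + 47457} = \sqrt{\left(-3588 - 138 \left(60 \cdot \frac{1}{42} + \frac{20}{9}\right)\right) + 47457} = \sqrt{\left(-3588 - 138 \left(\frac{10}{7} + \frac{20}{9}\right)\right) + 47457} = \sqrt{\left(-3588 - \frac{10580}{21}\right) + 47457} = \sqrt{- \frac{85928}{21} + 47457} = \sqrt{\frac{910669}{21}} = \frac{\sqrt{19124049}}{21}$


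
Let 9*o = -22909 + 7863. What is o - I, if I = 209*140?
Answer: -278386/9 ≈ -30932.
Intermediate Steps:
I = 29260
o = -15046/9 (o = (-22909 + 7863)/9 = (1/9)*(-15046) = -15046/9 ≈ -1671.8)
o - I = -15046/9 - 1*29260 = -15046/9 - 29260 = -278386/9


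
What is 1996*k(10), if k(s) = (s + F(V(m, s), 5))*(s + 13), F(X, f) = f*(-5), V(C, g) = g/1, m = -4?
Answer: -688620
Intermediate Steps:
V(C, g) = g (V(C, g) = g*1 = g)
F(X, f) = -5*f
k(s) = (-25 + s)*(13 + s) (k(s) = (s - 5*5)*(s + 13) = (s - 25)*(13 + s) = (-25 + s)*(13 + s))
1996*k(10) = 1996*(-325 + 10² - 12*10) = 1996*(-325 + 100 - 120) = 1996*(-345) = -688620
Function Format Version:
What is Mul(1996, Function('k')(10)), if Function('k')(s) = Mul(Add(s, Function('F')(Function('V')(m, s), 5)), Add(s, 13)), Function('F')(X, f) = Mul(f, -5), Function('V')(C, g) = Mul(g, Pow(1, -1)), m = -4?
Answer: -688620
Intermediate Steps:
Function('V')(C, g) = g (Function('V')(C, g) = Mul(g, 1) = g)
Function('F')(X, f) = Mul(-5, f)
Function('k')(s) = Mul(Add(-25, s), Add(13, s)) (Function('k')(s) = Mul(Add(s, Mul(-5, 5)), Add(s, 13)) = Mul(Add(s, -25), Add(13, s)) = Mul(Add(-25, s), Add(13, s)))
Mul(1996, Function('k')(10)) = Mul(1996, Add(-325, Pow(10, 2), Mul(-12, 10))) = Mul(1996, Add(-325, 100, -120)) = Mul(1996, -345) = -688620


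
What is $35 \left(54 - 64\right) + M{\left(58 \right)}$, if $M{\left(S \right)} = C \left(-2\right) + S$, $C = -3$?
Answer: $-286$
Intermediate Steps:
$M{\left(S \right)} = 6 + S$ ($M{\left(S \right)} = \left(-3\right) \left(-2\right) + S = 6 + S$)
$35 \left(54 - 64\right) + M{\left(58 \right)} = 35 \left(54 - 64\right) + \left(6 + 58\right) = 35 \left(-10\right) + 64 = -350 + 64 = -286$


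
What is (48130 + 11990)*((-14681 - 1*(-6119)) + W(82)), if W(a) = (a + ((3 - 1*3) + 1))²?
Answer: -100580760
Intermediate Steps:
W(a) = (1 + a)² (W(a) = (a + ((3 - 3) + 1))² = (a + (0 + 1))² = (a + 1)² = (1 + a)²)
(48130 + 11990)*((-14681 - 1*(-6119)) + W(82)) = (48130 + 11990)*((-14681 - 1*(-6119)) + (1 + 82)²) = 60120*((-14681 + 6119) + 83²) = 60120*(-8562 + 6889) = 60120*(-1673) = -100580760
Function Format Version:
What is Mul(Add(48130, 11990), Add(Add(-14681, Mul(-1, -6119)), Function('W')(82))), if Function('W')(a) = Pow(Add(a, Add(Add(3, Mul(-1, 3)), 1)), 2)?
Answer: -100580760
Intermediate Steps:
Function('W')(a) = Pow(Add(1, a), 2) (Function('W')(a) = Pow(Add(a, Add(Add(3, -3), 1)), 2) = Pow(Add(a, Add(0, 1)), 2) = Pow(Add(a, 1), 2) = Pow(Add(1, a), 2))
Mul(Add(48130, 11990), Add(Add(-14681, Mul(-1, -6119)), Function('W')(82))) = Mul(Add(48130, 11990), Add(Add(-14681, Mul(-1, -6119)), Pow(Add(1, 82), 2))) = Mul(60120, Add(Add(-14681, 6119), Pow(83, 2))) = Mul(60120, Add(-8562, 6889)) = Mul(60120, -1673) = -100580760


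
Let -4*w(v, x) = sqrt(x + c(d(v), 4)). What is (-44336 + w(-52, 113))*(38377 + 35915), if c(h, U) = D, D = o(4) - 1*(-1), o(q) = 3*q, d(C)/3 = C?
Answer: -3293810112 - 55719*sqrt(14) ≈ -3.2940e+9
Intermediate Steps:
d(C) = 3*C
D = 13 (D = 3*4 - 1*(-1) = 12 + 1 = 13)
c(h, U) = 13
w(v, x) = -sqrt(13 + x)/4 (w(v, x) = -sqrt(x + 13)/4 = -sqrt(13 + x)/4)
(-44336 + w(-52, 113))*(38377 + 35915) = (-44336 - sqrt(13 + 113)/4)*(38377 + 35915) = (-44336 - 3*sqrt(14)/4)*74292 = -3293810112 - 55719*sqrt(14)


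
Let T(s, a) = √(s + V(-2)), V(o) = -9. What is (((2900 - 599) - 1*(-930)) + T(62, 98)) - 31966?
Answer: -28735 + √53 ≈ -28728.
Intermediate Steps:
T(s, a) = √(-9 + s) (T(s, a) = √(s - 9) = √(-9 + s))
(((2900 - 599) - 1*(-930)) + T(62, 98)) - 31966 = (((2900 - 599) - 1*(-930)) + √(-9 + 62)) - 31966 = ((2301 + 930) + √53) - 31966 = (3231 + √53) - 31966 = -28735 + √53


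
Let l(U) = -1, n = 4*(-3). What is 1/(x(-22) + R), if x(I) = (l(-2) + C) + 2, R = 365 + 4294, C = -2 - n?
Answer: 1/4670 ≈ 0.00021413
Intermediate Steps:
n = -12
C = 10 (C = -2 - 1*(-12) = -2 + 12 = 10)
R = 4659
x(I) = 11 (x(I) = (-1 + 10) + 2 = 9 + 2 = 11)
1/(x(-22) + R) = 1/(11 + 4659) = 1/4670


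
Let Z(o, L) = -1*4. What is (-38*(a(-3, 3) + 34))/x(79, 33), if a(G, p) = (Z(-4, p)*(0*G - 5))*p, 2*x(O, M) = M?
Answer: -7144/33 ≈ -216.48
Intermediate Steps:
Z(o, L) = -4
x(O, M) = M/2
a(G, p) = 20*p (a(G, p) = (-4*(0*G - 5))*p = (-4*(0 - 5))*p = (-4*(-5))*p = 20*p)
(-38*(a(-3, 3) + 34))/x(79, 33) = (-38*(20*3 + 34))/(((½)*33)) = (-38*(60 + 34))/(33/2) = -38*94*(2/33) = -3572*2/33 = -7144/33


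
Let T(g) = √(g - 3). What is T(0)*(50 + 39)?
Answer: 89*I*√3 ≈ 154.15*I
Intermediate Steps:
T(g) = √(-3 + g)
T(0)*(50 + 39) = √(-3 + 0)*(50 + 39) = √(-3)*89 = (I*√3)*89 = 89*I*√3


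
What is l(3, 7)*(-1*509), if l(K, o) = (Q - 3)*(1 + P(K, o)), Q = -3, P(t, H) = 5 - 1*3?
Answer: 9162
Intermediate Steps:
P(t, H) = 2 (P(t, H) = 5 - 3 = 2)
l(K, o) = -18 (l(K, o) = (-3 - 3)*(1 + 2) = -6*3 = -18)
l(3, 7)*(-1*509) = -(-18)*509 = -18*(-509) = 9162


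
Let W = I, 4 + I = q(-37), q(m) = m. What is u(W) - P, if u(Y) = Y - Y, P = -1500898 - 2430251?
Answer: 3931149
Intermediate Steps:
I = -41 (I = -4 - 37 = -41)
W = -41
P = -3931149
u(Y) = 0
u(W) - P = 0 - 1*(-3931149) = 0 + 3931149 = 3931149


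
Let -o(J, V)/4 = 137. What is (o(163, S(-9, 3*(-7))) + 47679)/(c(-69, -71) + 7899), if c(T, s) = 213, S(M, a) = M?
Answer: 47131/8112 ≈ 5.8100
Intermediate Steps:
o(J, V) = -548 (o(J, V) = -4*137 = -548)
(o(163, S(-9, 3*(-7))) + 47679)/(c(-69, -71) + 7899) = (-548 + 47679)/(213 + 7899) = 47131/8112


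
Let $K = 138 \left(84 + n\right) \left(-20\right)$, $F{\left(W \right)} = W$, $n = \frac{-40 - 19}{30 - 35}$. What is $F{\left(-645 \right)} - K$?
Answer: $263763$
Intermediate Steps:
$n = \frac{59}{5}$ ($n = - \frac{59}{-5} = \left(-59\right) \left(- \frac{1}{5}\right) = \frac{59}{5} \approx 11.8$)
$K = -264408$ ($K = 138 \left(84 + \frac{59}{5}\right) \left(-20\right) = 138 \cdot \frac{479}{5} \left(-20\right) = \frac{66102}{5} \left(-20\right) = -264408$)
$F{\left(-645 \right)} - K = -645 - -264408 = -645 + 264408 = 263763$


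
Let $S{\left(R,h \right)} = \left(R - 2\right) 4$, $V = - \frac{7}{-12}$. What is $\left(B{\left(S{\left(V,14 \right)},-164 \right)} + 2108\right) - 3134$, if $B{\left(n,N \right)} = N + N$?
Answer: $-1354$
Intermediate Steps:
$V = \frac{7}{12}$ ($V = \left(-7\right) \left(- \frac{1}{12}\right) = \frac{7}{12} \approx 0.58333$)
$S{\left(R,h \right)} = -8 + 4 R$ ($S{\left(R,h \right)} = \left(-2 + R\right) 4 = -8 + 4 R$)
$B{\left(n,N \right)} = 2 N$
$\left(B{\left(S{\left(V,14 \right)},-164 \right)} + 2108\right) - 3134 = \left(2 \left(-164\right) + 2108\right) - 3134 = \left(-328 + 2108\right) - 3134 = 1780 - 3134 = -1354$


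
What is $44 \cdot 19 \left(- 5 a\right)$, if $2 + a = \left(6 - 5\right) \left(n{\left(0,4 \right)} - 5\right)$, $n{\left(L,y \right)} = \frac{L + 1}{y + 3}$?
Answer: $\frac{200640}{7} \approx 28663.0$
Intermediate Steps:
$n{\left(L,y \right)} = \frac{1 + L}{3 + y}$
$a = - \frac{48}{7}$ ($a = -2 + \left(6 - 5\right) \left(\frac{1 + 0}{3 + 4} - 5\right) = -2 + 1 \left(\frac{1}{7} \cdot 1 - 5\right) = -2 + 1 \left(\frac{1}{7} - 5\right) = -2 + 1 \left(- \frac{34}{7}\right) = -2 - \frac{34}{7} = - \frac{48}{7} \approx -6.8571$)
$44 \cdot 19 \left(- 5 a\right) = 44 \cdot 19 \left(\left(-5\right) \left(- \frac{48}{7}\right)\right) = 836 \cdot \frac{240}{7} = \frac{200640}{7}$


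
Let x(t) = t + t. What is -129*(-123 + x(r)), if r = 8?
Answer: 13803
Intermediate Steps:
x(t) = 2*t
-129*(-123 + x(r)) = -129*(-123 + 2*8) = -129*(-123 + 16) = -129*(-107) = 13803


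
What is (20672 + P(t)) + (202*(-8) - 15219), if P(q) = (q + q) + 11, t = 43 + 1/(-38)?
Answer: 74745/19 ≈ 3933.9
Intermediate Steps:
t = 1633/38 (t = 43 - 1/38 = 1633/38 ≈ 42.974)
P(q) = 11 + 2*q (P(q) = 2*q + 11 = 11 + 2*q)
(20672 + P(t)) + (202*(-8) - 15219) = (20672 + (11 + 2*(1633/38))) + (202*(-8) - 15219) = (20672 + (11 + 1633/19)) + (-1616 - 15219) = (20672 + 1842/19) - 16835 = 394610/19 - 16835 = 74745/19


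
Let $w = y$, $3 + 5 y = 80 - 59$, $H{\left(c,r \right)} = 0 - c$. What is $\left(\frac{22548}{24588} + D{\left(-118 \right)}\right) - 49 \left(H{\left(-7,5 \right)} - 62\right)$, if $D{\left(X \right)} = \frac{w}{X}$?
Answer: $\frac{1629542089}{604455} \approx 2695.9$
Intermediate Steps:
$H{\left(c,r \right)} = - c$
$y = \frac{18}{5}$ ($y = - \frac{3}{5} + \frac{80 - 59}{5} = - \frac{3}{5} + \frac{1}{5} \cdot 21 = - \frac{3}{5} + \frac{21}{5} = \frac{18}{5} \approx 3.6$)
$w = \frac{18}{5} \approx 3.6$
$D{\left(X \right)} = \frac{18}{5 X}$
$\left(\frac{22548}{24588} + D{\left(-118 \right)}\right) - 49 \left(H{\left(-7,5 \right)} - 62\right) = \left(\frac{22548}{24588} + \frac{18}{5 \left(-118\right)}\right) - 49 \left(\left(-1\right) \left(-7\right) - 62\right) = \left(22548 \cdot \frac{1}{24588} + \frac{18}{5} \left(- \frac{1}{118}\right)\right) - 49 \left(7 - 62\right) = \left(\frac{1879}{2049} - \frac{9}{295}\right) - -2695 = \frac{535864}{604455} + 2695 = \frac{1629542089}{604455}$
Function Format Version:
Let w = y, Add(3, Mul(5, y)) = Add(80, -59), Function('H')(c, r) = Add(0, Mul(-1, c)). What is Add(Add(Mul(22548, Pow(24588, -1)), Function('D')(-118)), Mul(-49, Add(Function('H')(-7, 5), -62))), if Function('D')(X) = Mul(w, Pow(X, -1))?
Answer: Rational(1629542089, 604455) ≈ 2695.9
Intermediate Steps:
Function('H')(c, r) = Mul(-1, c)
y = Rational(18, 5) (y = Add(Rational(-3, 5), Mul(Rational(1, 5), Add(80, -59))) = Add(Rational(-3, 5), Mul(Rational(1, 5), 21)) = Add(Rational(-3, 5), Rational(21, 5)) = Rational(18, 5) ≈ 3.6000)
w = Rational(18, 5) ≈ 3.6000
Function('D')(X) = Mul(Rational(18, 5), Pow(X, -1))
Add(Add(Mul(22548, Pow(24588, -1)), Function('D')(-118)), Mul(-49, Add(Function('H')(-7, 5), -62))) = Add(Add(Mul(22548, Pow(24588, -1)), Mul(Rational(18, 5), Pow(-118, -1))), Mul(-49, Add(Mul(-1, -7), -62))) = Add(Add(Mul(22548, Rational(1, 24588)), Mul(Rational(18, 5), Rational(-1, 118))), Mul(-49, Add(7, -62))) = Add(Add(Rational(1879, 2049), Rational(-9, 295)), Mul(-49, -55)) = Add(Rational(535864, 604455), 2695) = Rational(1629542089, 604455)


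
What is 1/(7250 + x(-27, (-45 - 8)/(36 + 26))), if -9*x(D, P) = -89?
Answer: 9/65339 ≈ 0.00013774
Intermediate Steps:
x(D, P) = 89/9 (x(D, P) = -⅑*(-89) = 89/9)
1/(7250 + x(-27, (-45 - 8)/(36 + 26))) = 1/(7250 + 89/9) = 1/(65339/9) = 9/65339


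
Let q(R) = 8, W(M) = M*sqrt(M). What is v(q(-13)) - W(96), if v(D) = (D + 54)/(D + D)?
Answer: 31/8 - 384*sqrt(6) ≈ -936.73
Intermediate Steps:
W(M) = M**(3/2)
v(D) = (54 + D)/(2*D) (v(D) = (54 + D)/((2*D)) = (54 + D)*(1/(2*D)) = (54 + D)/(2*D))
v(q(-13)) - W(96) = (1/2)*(54 + 8)/8 - 96**(3/2) = (1/2)*(1/8)*62 - 384*sqrt(6) = 31/8 - 384*sqrt(6)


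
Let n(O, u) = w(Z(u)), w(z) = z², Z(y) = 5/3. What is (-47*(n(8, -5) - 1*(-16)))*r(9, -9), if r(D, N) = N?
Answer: 7943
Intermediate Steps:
Z(y) = 5/3 (Z(y) = 5*(⅓) = 5/3)
n(O, u) = 25/9 (n(O, u) = (5/3)² = 25/9)
(-47*(n(8, -5) - 1*(-16)))*r(9, -9) = -47*(25/9 - 1*(-16))*(-9) = -47*(25/9 + 16)*(-9) = -47*169/9*(-9) = -7943/9*(-9) = 7943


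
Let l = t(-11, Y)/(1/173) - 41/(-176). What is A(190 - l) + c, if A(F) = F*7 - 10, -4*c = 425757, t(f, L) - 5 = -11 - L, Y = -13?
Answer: -19993227/176 ≈ -1.1360e+5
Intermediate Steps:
t(f, L) = -6 - L (t(f, L) = 5 + (-11 - L) = -6 - L)
l = 213177/176 (l = (-6 - 1*(-13))/(1/173) - 41/(-176) = (-6 + 13)/(1/173) - 41*(-1/176) = 7*173 + 41/176 = 1211 + 41/176 = 213177/176 ≈ 1211.2)
c = -425757/4 (c = -1/4*425757 = -425757/4 ≈ -1.0644e+5)
A(F) = -10 + 7*F (A(F) = 7*F - 10 = -10 + 7*F)
A(190 - l) + c = (-10 + 7*(190 - 1*213177/176)) - 425757/4 = (-10 + 7*(190 - 213177/176)) - 425757/4 = (-10 + 7*(-179737/176)) - 425757/4 = (-10 - 1258159/176) - 425757/4 = -1259919/176 - 425757/4 = -19993227/176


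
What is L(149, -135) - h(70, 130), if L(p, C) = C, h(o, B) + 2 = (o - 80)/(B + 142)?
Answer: -18083/136 ≈ -132.96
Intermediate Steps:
h(o, B) = -2 + (-80 + o)/(142 + B) (h(o, B) = -2 + (o - 80)/(B + 142) = -2 + (-80 + o)/(142 + B))
L(149, -135) - h(70, 130) = -135 - (-364 + 70 - 2*130)/(142 + 130) = -135 - (-364 + 70 - 260)/272 = -135 - (-554)/272 = -135 - 1*(-277/136) = -135 + 277/136 = -18083/136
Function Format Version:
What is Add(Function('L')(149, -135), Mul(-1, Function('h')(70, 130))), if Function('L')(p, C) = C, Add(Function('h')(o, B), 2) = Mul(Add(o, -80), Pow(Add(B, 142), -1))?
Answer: Rational(-18083, 136) ≈ -132.96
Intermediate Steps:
Function('h')(o, B) = Add(-2, Mul(Pow(Add(142, B), -1), Add(-80, o))) (Function('h')(o, B) = Add(-2, Mul(Add(o, -80), Pow(Add(B, 142), -1))) = Add(-2, Mul(Add(-80, o), Pow(Add(142, B), -1))) = Add(-2, Mul(Pow(Add(142, B), -1), Add(-80, o))))
Add(Function('L')(149, -135), Mul(-1, Function('h')(70, 130))) = Add(-135, Mul(-1, Mul(Pow(Add(142, 130), -1), Add(-364, 70, Mul(-2, 130))))) = Add(-135, Mul(-1, Mul(Pow(272, -1), Add(-364, 70, -260)))) = Add(-135, Mul(-1, Mul(Rational(1, 272), -554))) = Add(-135, Mul(-1, Rational(-277, 136))) = Add(-135, Rational(277, 136)) = Rational(-18083, 136)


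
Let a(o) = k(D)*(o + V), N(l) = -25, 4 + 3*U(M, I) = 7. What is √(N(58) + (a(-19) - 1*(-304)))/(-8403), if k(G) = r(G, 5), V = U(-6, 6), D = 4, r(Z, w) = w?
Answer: -√21/2801 ≈ -0.0016361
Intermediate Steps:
U(M, I) = 1 (U(M, I) = -4/3 + (⅓)*7 = -4/3 + 7/3 = 1)
V = 1
k(G) = 5
a(o) = 5 + 5*o (a(o) = 5*(o + 1) = 5*(1 + o) = 5 + 5*o)
√(N(58) + (a(-19) - 1*(-304)))/(-8403) = √(-25 + ((5 + 5*(-19)) - 1*(-304)))/(-8403) = √(-25 + ((5 - 95) + 304))*(-1/8403) = √(-25 + (-90 + 304))*(-1/8403) = √(-25 + 214)*(-1/8403) = √189*(-1/8403) = (3*√21)*(-1/8403) = -√21/2801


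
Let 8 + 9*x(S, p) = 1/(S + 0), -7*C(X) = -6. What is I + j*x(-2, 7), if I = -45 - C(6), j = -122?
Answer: 4370/63 ≈ 69.365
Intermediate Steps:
C(X) = 6/7 (C(X) = -⅐*(-6) = 6/7)
x(S, p) = -8/9 + 1/(9*S) (x(S, p) = -8/9 + 1/(9*(S + 0)) = -8/9 + 1/(9*S))
I = -321/7 (I = -45 - 1*6/7 = -45 - 6/7 = -321/7 ≈ -45.857)
I + j*x(-2, 7) = -321/7 - 122*(1 - 8*(-2))/(9*(-2)) = -321/7 - 122*(-1)*(1 + 16)/(9*2) = -321/7 - 122*(-1)*17/(9*2) = -321/7 - 122*(-17/18) = -321/7 + 1037/9 = 4370/63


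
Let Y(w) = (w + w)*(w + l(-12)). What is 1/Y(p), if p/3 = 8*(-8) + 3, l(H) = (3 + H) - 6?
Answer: 1/72468 ≈ 1.3799e-5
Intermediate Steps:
l(H) = -3 + H
p = -183 (p = 3*(8*(-8) + 3) = 3*(-64 + 3) = 3*(-61) = -183)
Y(w) = 2*w*(-15 + w) (Y(w) = (w + w)*(w + (-3 - 12)) = (2*w)*(w - 15) = (2*w)*(-15 + w) = 2*w*(-15 + w))
1/Y(p) = 1/(2*(-183)*(-15 - 183)) = 1/(2*(-183)*(-198)) = 1/72468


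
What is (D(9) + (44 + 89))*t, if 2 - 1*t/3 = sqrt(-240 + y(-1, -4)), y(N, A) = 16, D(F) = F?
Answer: 852 - 1704*I*sqrt(14) ≈ 852.0 - 6375.8*I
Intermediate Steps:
t = 6 - 12*I*sqrt(14) (t = 6 - 3*sqrt(-240 + 16) = 6 - 12*I*sqrt(14) ≈ 6.0 - 44.9*I)
(D(9) + (44 + 89))*t = (9 + (44 + 89))*(6 - 12*I*sqrt(14)) = (9 + 133)*(6 - 12*I*sqrt(14)) = 142*(6 - 12*I*sqrt(14)) = 852 - 1704*I*sqrt(14)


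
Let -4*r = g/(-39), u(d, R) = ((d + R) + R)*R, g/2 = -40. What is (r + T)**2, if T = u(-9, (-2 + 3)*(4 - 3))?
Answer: 85849/1521 ≈ 56.442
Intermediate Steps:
g = -80 (g = 2*(-40) = -80)
u(d, R) = R*(d + 2*R) (u(d, R) = ((R + d) + R)*R = (d + 2*R)*R = R*(d + 2*R))
T = -7 (T = ((-2 + 3)*(4 - 3))*(-9 + 2*((-2 + 3)*(4 - 3))) = (1*1)*(-9 + 2*(1*1)) = 1*(-9 + 2*1) = 1*(-9 + 2) = 1*(-7) = -7)
r = -20/39 (r = -(-20)/(-39) = -(-20)*(-1)/39 = -1/4*80/39 = -20/39 ≈ -0.51282)
(r + T)**2 = (-20/39 - 7)**2 = (-293/39)**2 = 85849/1521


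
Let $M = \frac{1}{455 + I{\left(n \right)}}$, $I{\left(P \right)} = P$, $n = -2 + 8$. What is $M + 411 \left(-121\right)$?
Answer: $- \frac{22925990}{461} \approx -49731.0$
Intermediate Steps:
$n = 6$
$M = \frac{1}{461}$ ($M = \frac{1}{455 + 6} = \frac{1}{461} \approx 0.0021692$)
$M + 411 \left(-121\right) = \frac{1}{461} + 411 \left(-121\right) = \frac{1}{461} - 49731 = - \frac{22925990}{461}$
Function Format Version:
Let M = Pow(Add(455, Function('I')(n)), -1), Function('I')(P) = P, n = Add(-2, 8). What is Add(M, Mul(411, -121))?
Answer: Rational(-22925990, 461) ≈ -49731.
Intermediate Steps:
n = 6
M = Rational(1, 461) (M = Pow(Add(455, 6), -1) = Pow(461, -1) = Rational(1, 461) ≈ 0.0021692)
Add(M, Mul(411, -121)) = Add(Rational(1, 461), Mul(411, -121)) = Add(Rational(1, 461), -49731) = Rational(-22925990, 461)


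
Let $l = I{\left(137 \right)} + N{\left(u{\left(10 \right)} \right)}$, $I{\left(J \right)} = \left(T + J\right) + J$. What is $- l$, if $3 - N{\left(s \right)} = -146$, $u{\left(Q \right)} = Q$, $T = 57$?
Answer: $-480$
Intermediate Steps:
$N{\left(s \right)} = 149$ ($N{\left(s \right)} = 3 - -146 = 3 + 146 = 149$)
$I{\left(J \right)} = 57 + 2 J$ ($I{\left(J \right)} = \left(57 + J\right) + J = 57 + 2 J$)
$l = 480$ ($l = \left(57 + 2 \cdot 137\right) + 149 = \left(57 + 274\right) + 149 = 331 + 149 = 480$)
$- l = \left(-1\right) 480 = -480$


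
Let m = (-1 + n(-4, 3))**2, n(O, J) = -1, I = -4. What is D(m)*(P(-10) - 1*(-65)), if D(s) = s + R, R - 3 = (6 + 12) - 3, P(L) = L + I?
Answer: 1122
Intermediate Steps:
P(L) = -4 + L (P(L) = L - 4 = -4 + L)
R = 18 (R = 3 + ((6 + 12) - 3) = 3 + (18 - 3) = 3 + 15 = 18)
m = 4 (m = (-1 - 1)**2 = (-2)**2 = 4)
D(s) = 18 + s (D(s) = s + 18 = 18 + s)
D(m)*(P(-10) - 1*(-65)) = (18 + 4)*((-4 - 10) - 1*(-65)) = 22*(-14 + 65) = 22*51 = 1122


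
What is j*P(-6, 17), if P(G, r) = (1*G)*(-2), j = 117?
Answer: 1404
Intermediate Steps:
P(G, r) = -2*G (P(G, r) = G*(-2) = -2*G)
j*P(-6, 17) = 117*(-2*(-6)) = 117*12 = 1404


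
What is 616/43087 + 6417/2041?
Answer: 25249685/7994597 ≈ 3.1583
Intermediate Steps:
616/43087 + 6417/2041 = 616*(1/43087) + 6417*(1/2041) = 56/3917 + 6417/2041 = 25249685/7994597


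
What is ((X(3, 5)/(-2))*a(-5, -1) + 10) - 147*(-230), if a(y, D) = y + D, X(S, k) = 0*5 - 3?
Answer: 33811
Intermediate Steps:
X(S, k) = -3 (X(S, k) = 0 - 3 = -3)
a(y, D) = D + y
((X(3, 5)/(-2))*a(-5, -1) + 10) - 147*(-230) = ((-3/(-2))*(-1 - 5) + 10) - 147*(-230) = (-3*(-1/2)*(-6) + 10) + 33810 = ((3/2)*(-6) + 10) + 33810 = (-9 + 10) + 33810 = 1 + 33810 = 33811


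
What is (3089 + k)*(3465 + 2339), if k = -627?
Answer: 14289448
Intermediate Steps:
(3089 + k)*(3465 + 2339) = (3089 - 627)*(3465 + 2339) = 2462*5804 = 14289448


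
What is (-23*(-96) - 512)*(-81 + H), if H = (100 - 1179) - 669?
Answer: -3101984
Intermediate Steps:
H = -1748 (H = -1079 - 669 = -1748)
(-23*(-96) - 512)*(-81 + H) = (-23*(-96) - 512)*(-81 - 1748) = (2208 - 512)*(-1829) = 1696*(-1829) = -3101984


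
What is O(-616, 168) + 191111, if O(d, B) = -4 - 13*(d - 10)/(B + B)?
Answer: 32110045/168 ≈ 1.9113e+5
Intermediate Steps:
O(d, B) = -4 - 13*(-10 + d)/(2*B)
O(-616, 168) + 191111 = (1/2)*(130 - 13*(-616) - 8*168)/168 + 191111 = (1/2)*(1/168)*(130 + 8008 - 1344) + 191111 = (1/2)*(1/168)*6794 + 191111 = 3397/168 + 191111 = 32110045/168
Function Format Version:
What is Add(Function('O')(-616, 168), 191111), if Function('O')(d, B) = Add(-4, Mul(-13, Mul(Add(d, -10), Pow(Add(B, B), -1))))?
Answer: Rational(32110045, 168) ≈ 1.9113e+5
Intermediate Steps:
Function('O')(d, B) = Add(-4, Mul(Rational(-13, 2), Pow(B, -1), Add(-10, d))) (Function('O')(d, B) = Add(-4, Mul(-13, Mul(Add(-10, d), Pow(Mul(2, B), -1)))) = Add(-4, Mul(-13, Mul(Add(-10, d), Mul(Rational(1, 2), Pow(B, -1))))) = Add(-4, Mul(-13, Mul(Rational(1, 2), Pow(B, -1), Add(-10, d)))) = Add(-4, Mul(Rational(-13, 2), Pow(B, -1), Add(-10, d))))
Add(Function('O')(-616, 168), 191111) = Add(Mul(Rational(1, 2), Pow(168, -1), Add(130, Mul(-13, -616), Mul(-8, 168))), 191111) = Add(Mul(Rational(1, 2), Rational(1, 168), Add(130, 8008, -1344)), 191111) = Add(Mul(Rational(1, 2), Rational(1, 168), 6794), 191111) = Add(Rational(3397, 168), 191111) = Rational(32110045, 168)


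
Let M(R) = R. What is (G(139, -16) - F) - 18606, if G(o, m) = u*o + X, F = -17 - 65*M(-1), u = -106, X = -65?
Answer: -33453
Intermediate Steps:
F = 48 (F = -17 - 65*(-1) = -17 + 65 = 48)
G(o, m) = -65 - 106*o (G(o, m) = -106*o - 65 = -65 - 106*o)
(G(139, -16) - F) - 18606 = ((-65 - 106*139) - 1*48) - 18606 = ((-65 - 14734) - 48) - 18606 = (-14799 - 48) - 18606 = -14847 - 18606 = -33453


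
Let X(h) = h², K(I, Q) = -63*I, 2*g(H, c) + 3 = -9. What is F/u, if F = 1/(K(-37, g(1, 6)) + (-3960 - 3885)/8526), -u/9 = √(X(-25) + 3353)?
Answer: -1421*√442/39513993129 ≈ -7.5606e-7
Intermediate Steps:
g(H, c) = -6 (g(H, c) = -3/2 + (½)*(-9) = -3/2 - 9/2 = -6)
u = -27*√442 (u = -9*√((-25)² + 3353) = -9*√(625 + 3353) = -27*√442 ≈ -567.64)
F = 2842/6622087 (F = 1/(-63*(-37) + (-3960 - 3885)/8526) = 1/(2331 - 7845*1/8526) = 1/(2331 - 2615/2842) = 1/(6622087/2842) = 2842/6622087 ≈ 0.00042917)
F/u = 2842/(6622087*((-27*√442))) = 2842*(-√442/11934)/6622087 = -1421*√442/39513993129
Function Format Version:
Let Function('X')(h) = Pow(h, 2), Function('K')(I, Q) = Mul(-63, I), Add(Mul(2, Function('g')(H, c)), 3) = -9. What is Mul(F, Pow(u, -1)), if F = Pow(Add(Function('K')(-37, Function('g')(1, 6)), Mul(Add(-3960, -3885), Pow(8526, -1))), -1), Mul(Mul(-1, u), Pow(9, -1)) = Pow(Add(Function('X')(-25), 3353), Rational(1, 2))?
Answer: Mul(Rational(-1421, 39513993129), Pow(442, Rational(1, 2))) ≈ -7.5606e-7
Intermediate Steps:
Function('g')(H, c) = -6 (Function('g')(H, c) = Add(Rational(-3, 2), Mul(Rational(1, 2), -9)) = Add(Rational(-3, 2), Rational(-9, 2)) = -6)
u = Mul(-27, Pow(442, Rational(1, 2))) (u = Mul(-9, Pow(Add(Pow(-25, 2), 3353), Rational(1, 2))) = Mul(-9, Pow(Add(625, 3353), Rational(1, 2))) = Mul(-9, Pow(3978, Rational(1, 2))) = Mul(-9, Mul(3, Pow(442, Rational(1, 2)))) = Mul(-27, Pow(442, Rational(1, 2))) ≈ -567.64)
F = Rational(2842, 6622087) (F = Pow(Add(Mul(-63, -37), Mul(Add(-3960, -3885), Pow(8526, -1))), -1) = Pow(Add(2331, Mul(-7845, Rational(1, 8526))), -1) = Pow(Add(2331, Rational(-2615, 2842)), -1) = Pow(Rational(6622087, 2842), -1) = Rational(2842, 6622087) ≈ 0.00042917)
Mul(F, Pow(u, -1)) = Mul(Rational(2842, 6622087), Pow(Mul(-27, Pow(442, Rational(1, 2))), -1)) = Mul(Rational(2842, 6622087), Mul(Rational(-1, 11934), Pow(442, Rational(1, 2)))) = Mul(Rational(-1421, 39513993129), Pow(442, Rational(1, 2)))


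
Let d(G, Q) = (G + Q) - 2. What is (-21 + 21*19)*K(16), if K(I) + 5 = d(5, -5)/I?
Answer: -7749/4 ≈ -1937.3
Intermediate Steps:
d(G, Q) = -2 + G + Q
K(I) = -5 - 2/I (K(I) = -5 + (-2 + 5 - 5)/I = -5 - 2/I)
(-21 + 21*19)*K(16) = (-21 + 21*19)*(-5 - 2/16) = (-21 + 399)*(-5 - 2*1/16) = 378*(-5 - 1/8) = 378*(-41/8) = -7749/4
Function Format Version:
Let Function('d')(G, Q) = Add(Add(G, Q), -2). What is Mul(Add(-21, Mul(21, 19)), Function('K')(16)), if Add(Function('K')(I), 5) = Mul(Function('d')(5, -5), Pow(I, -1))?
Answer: Rational(-7749, 4) ≈ -1937.3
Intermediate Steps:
Function('d')(G, Q) = Add(-2, G, Q)
Function('K')(I) = Add(-5, Mul(-2, Pow(I, -1))) (Function('K')(I) = Add(-5, Mul(Add(-2, 5, -5), Pow(I, -1))) = Add(-5, Mul(-2, Pow(I, -1))))
Mul(Add(-21, Mul(21, 19)), Function('K')(16)) = Mul(Add(-21, Mul(21, 19)), Add(-5, Mul(-2, Pow(16, -1)))) = Mul(Add(-21, 399), Add(-5, Mul(-2, Rational(1, 16)))) = Mul(378, Add(-5, Rational(-1, 8))) = Mul(378, Rational(-41, 8)) = Rational(-7749, 4)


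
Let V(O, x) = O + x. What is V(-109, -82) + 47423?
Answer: 47232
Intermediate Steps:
V(-109, -82) + 47423 = (-109 - 82) + 47423 = -191 + 47423 = 47232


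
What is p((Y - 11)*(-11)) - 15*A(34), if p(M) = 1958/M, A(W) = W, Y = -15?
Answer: -6541/13 ≈ -503.15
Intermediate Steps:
p((Y - 11)*(-11)) - 15*A(34) = 1958/(((-15 - 11)*(-11))) - 15*34 = 1958/((-26*(-11))) - 1*510 = 1958/286 - 510 = 1958*(1/286) - 510 = 89/13 - 510 = -6541/13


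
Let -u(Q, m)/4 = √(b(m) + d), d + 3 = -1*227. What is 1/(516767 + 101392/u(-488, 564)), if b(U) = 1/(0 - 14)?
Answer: 1664506507/860171029398325 - 25348*I*√45094/860171029398325 ≈ 1.9351e-6 - 6.2577e-9*I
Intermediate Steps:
b(U) = -1/14 (b(U) = 1/(-14) = -1/14)
d = -230 (d = -3 - 1*227 = -3 - 227 = -230)
u(Q, m) = -2*I*√45094/7 (u(Q, m) = -4*√(-1/14 - 230) = -2*I*√45094/7)
1/(516767 + 101392/u(-488, 564)) = 1/(516767 + 101392/((-2*I*√45094/7))) = 1/(516767 + 101392*(I*√45094/12884)) = 1/(516767 + 25348*I*√45094/3221)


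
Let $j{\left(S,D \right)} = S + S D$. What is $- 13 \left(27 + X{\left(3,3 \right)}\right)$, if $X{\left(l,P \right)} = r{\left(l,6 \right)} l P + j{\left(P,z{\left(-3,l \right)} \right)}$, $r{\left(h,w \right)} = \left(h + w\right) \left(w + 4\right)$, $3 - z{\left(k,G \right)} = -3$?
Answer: $-11154$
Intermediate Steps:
$z{\left(k,G \right)} = 6$ ($z{\left(k,G \right)} = 3 - -3 = 3 + 3 = 6$)
$j{\left(S,D \right)} = S + D S$
$r{\left(h,w \right)} = \left(4 + w\right) \left(h + w\right)$ ($r{\left(h,w \right)} = \left(h + w\right) \left(4 + w\right) = \left(4 + w\right) \left(h + w\right)$)
$X{\left(l,P \right)} = 7 P + P l \left(60 + 10 l\right)$ ($X{\left(l,P \right)} = \left(6^{2} + 4 l + 4 \cdot 6 + l 6\right) l P + P \left(1 + 6\right) = \left(36 + 4 l + 24 + 6 l\right) l P + P 7 = \left(60 + 10 l\right) l P + 7 P = l \left(60 + 10 l\right) P + 7 P = P l \left(60 + 10 l\right) + 7 P = 7 P + P l \left(60 + 10 l\right)$)
$- 13 \left(27 + X{\left(3,3 \right)}\right) = - 13 \left(27 + 3 \left(7 + 10 \cdot 3 \left(6 + 3\right)\right)\right) = - 13 \left(27 + 3 \left(7 + 10 \cdot 3 \cdot 9\right)\right) = - 13 \left(27 + 3 \left(7 + 270\right)\right) = - 13 \left(27 + 3 \cdot 277\right) = - 13 \left(27 + 831\right) = \left(-13\right) 858 = -11154$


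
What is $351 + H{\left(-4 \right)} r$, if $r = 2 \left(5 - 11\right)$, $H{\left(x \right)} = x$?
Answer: $399$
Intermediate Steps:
$r = -12$ ($r = 2 \left(-6\right) = -12$)
$351 + H{\left(-4 \right)} r = 351 - -48 = 351 + 48 = 399$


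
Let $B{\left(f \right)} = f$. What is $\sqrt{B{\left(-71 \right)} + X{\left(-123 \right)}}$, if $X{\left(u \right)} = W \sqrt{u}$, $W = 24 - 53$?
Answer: $\sqrt{-71 - 29 i \sqrt{123}} \approx 11.366 - 14.149 i$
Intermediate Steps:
$W = -29$ ($W = 24 - 53 = -29$)
$X{\left(u \right)} = - 29 \sqrt{u}$
$\sqrt{B{\left(-71 \right)} + X{\left(-123 \right)}} = \sqrt{-71 - 29 \sqrt{-123}} = \sqrt{-71 - 29 i \sqrt{123}}$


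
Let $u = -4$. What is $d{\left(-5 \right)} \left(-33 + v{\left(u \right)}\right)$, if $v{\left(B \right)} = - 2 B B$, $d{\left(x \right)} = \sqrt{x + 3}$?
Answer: $- 65 i \sqrt{2} \approx - 91.924 i$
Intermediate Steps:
$d{\left(x \right)} = \sqrt{3 + x}$
$v{\left(B \right)} = - 2 B^{2}$
$d{\left(-5 \right)} \left(-33 + v{\left(u \right)}\right) = \sqrt{3 - 5} \left(-33 - 2 \left(-4\right)^{2}\right) = \sqrt{-2} \left(-33 - 32\right) = i \sqrt{2} \left(-33 - 32\right) = i \sqrt{2} \left(-65\right) = - 65 i \sqrt{2}$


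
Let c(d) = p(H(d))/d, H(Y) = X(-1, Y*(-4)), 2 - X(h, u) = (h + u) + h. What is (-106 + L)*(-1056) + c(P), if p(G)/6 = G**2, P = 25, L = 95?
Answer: 355296/25 ≈ 14212.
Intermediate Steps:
X(h, u) = 2 - u - 2*h (X(h, u) = 2 - ((h + u) + h) = 2 - (u + 2*h) = 2 + (-u - 2*h) = 2 - u - 2*h)
H(Y) = 4 + 4*Y (H(Y) = 2 - Y*(-4) - 2*(-1) = 2 - (-4)*Y + 2 = 2 + 4*Y + 2 = 4 + 4*Y)
p(G) = 6*G**2
c(d) = 6*(4 + 4*d)**2/d (c(d) = (6*(4 + 4*d)**2)/d = 6*(4 + 4*d)**2/d)
(-106 + L)*(-1056) + c(P) = (-106 + 95)*(-1056) + 96*(1 + 25)**2/25 = -11*(-1056) + 96*(1/25)*26**2 = 11616 + 96*(1/25)*676 = 11616 + 64896/25 = 355296/25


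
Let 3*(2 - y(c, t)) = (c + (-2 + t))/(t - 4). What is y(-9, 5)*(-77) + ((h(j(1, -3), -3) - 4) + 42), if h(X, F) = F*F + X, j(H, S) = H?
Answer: -260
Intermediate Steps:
y(c, t) = 2 - (-2 + c + t)/(3*(-4 + t)) (y(c, t) = 2 - (c + (-2 + t))/(3*(t - 4)) = 2 - (-2 + c + t)/(3*(-4 + t)))
h(X, F) = X + F² (h(X, F) = F² + X = X + F²)
y(-9, 5)*(-77) + ((h(j(1, -3), -3) - 4) + 42) = ((-22 - 1*(-9) + 5*5)/(3*(-4 + 5)))*(-77) + (((1 + (-3)²) - 4) + 42) = ((⅓)*(-22 + 9 + 25)/1)*(-77) + (((1 + 9) - 4) + 42) = ((⅓)*1*12)*(-77) + ((10 - 4) + 42) = 4*(-77) + (6 + 42) = -308 + 48 = -260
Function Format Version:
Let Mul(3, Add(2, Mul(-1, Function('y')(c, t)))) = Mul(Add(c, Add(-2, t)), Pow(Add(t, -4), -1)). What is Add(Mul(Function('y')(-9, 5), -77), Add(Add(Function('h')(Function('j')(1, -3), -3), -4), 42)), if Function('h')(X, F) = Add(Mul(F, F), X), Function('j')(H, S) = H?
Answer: -260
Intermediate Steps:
Function('y')(c, t) = Add(2, Mul(Rational(-1, 3), Pow(Add(-4, t), -1), Add(-2, c, t))) (Function('y')(c, t) = Add(2, Mul(Rational(-1, 3), Mul(Add(c, Add(-2, t)), Pow(Add(t, -4), -1)))) = Add(2, Mul(Rational(-1, 3), Mul(Add(-2, c, t), Pow(Add(-4, t), -1)))) = Add(2, Mul(Rational(-1, 3), Mul(Pow(Add(-4, t), -1), Add(-2, c, t)))) = Add(2, Mul(Rational(-1, 3), Pow(Add(-4, t), -1), Add(-2, c, t))))
Function('h')(X, F) = Add(X, Pow(F, 2)) (Function('h')(X, F) = Add(Pow(F, 2), X) = Add(X, Pow(F, 2)))
Add(Mul(Function('y')(-9, 5), -77), Add(Add(Function('h')(Function('j')(1, -3), -3), -4), 42)) = Add(Mul(Mul(Rational(1, 3), Pow(Add(-4, 5), -1), Add(-22, Mul(-1, -9), Mul(5, 5))), -77), Add(Add(Add(1, Pow(-3, 2)), -4), 42)) = Add(Mul(Mul(Rational(1, 3), Pow(1, -1), Add(-22, 9, 25)), -77), Add(Add(Add(1, 9), -4), 42)) = Add(Mul(Mul(Rational(1, 3), 1, 12), -77), Add(Add(10, -4), 42)) = Add(Mul(4, -77), Add(6, 42)) = Add(-308, 48) = -260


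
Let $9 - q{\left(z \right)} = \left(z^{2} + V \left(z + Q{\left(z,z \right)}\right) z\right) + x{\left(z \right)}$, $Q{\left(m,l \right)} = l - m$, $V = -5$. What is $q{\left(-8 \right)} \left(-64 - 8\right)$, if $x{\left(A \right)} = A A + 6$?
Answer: $-14040$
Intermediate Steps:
$x{\left(A \right)} = 6 + A^{2}$ ($x{\left(A \right)} = A^{2} + 6 = 6 + A^{2}$)
$q{\left(z \right)} = 3 + 3 z^{2}$ ($q{\left(z \right)} = 9 - \left(\left(z^{2} + - 5 \left(z + \left(z - z\right)\right) z\right) + \left(6 + z^{2}\right)\right) = 9 - \left(\left(z^{2} + - 5 \left(z + 0\right) z\right) + \left(6 + z^{2}\right)\right) = 9 - \left(\left(z^{2} + - 5 z z\right) + \left(6 + z^{2}\right)\right) = 9 - \left(\left(z^{2} - 5 z^{2}\right) + \left(6 + z^{2}\right)\right) = 9 - \left(- 4 z^{2} + \left(6 + z^{2}\right)\right) = 9 - \left(6 - 3 z^{2}\right) = 9 + \left(-6 + 3 z^{2}\right) = 3 + 3 z^{2}$)
$q{\left(-8 \right)} \left(-64 - 8\right) = \left(3 + 3 \left(-8\right)^{2}\right) \left(-64 - 8\right) = \left(3 + 3 \cdot 64\right) \left(-72\right) = \left(3 + 192\right) \left(-72\right) = 195 \left(-72\right) = -14040$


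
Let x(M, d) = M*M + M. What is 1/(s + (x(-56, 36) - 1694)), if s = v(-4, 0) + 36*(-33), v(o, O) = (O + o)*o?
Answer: 1/214 ≈ 0.0046729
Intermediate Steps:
v(o, O) = o*(O + o)
x(M, d) = M + M² (x(M, d) = M² + M = M + M²)
s = -1172 (s = -4*(0 - 4) + 36*(-33) = -4*(-4) - 1188 = 16 - 1188 = -1172)
1/(s + (x(-56, 36) - 1694)) = 1/(-1172 + (-56*(1 - 56) - 1694)) = 1/(-1172 + (-56*(-55) - 1694)) = 1/(-1172 + (3080 - 1694)) = 1/(-1172 + 1386) = 1/214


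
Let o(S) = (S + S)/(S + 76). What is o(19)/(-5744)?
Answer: -1/14360 ≈ -6.9638e-5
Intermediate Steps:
o(S) = 2*S/(76 + S) (o(S) = (2*S)/(76 + S) = 2*S/(76 + S))
o(19)/(-5744) = (2*19/(76 + 19))/(-5744) = (2*19/95)*(-1/5744) = (2*19*(1/95))*(-1/5744) = (⅖)*(-1/5744) = -1/14360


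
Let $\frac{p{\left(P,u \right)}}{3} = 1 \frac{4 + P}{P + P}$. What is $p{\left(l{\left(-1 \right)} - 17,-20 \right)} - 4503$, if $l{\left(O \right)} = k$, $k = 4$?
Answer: $- \frac{117051}{26} \approx -4502.0$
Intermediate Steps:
$l{\left(O \right)} = 4$
$p{\left(P,u \right)} = \frac{3 \left(4 + P\right)}{2 P}$ ($p{\left(P,u \right)} = 3 \cdot 1 \frac{4 + P}{P + P} = 3 \cdot 1 \frac{4 + P}{2 P} = 3 \frac{4 + P}{2 P} = \frac{3 \left(4 + P\right)}{2 P}$)
$p{\left(l{\left(-1 \right)} - 17,-20 \right)} - 4503 = \left(\frac{3}{2} + \frac{6}{4 - 17}\right) - 4503 = \left(\frac{3}{2} + \frac{6}{-13}\right) - 4503 = \left(\frac{3}{2} + 6 \left(- \frac{1}{13}\right)\right) - 4503 = \left(\frac{3}{2} - \frac{6}{13}\right) - 4503 = \frac{27}{26} - 4503 = - \frac{117051}{26}$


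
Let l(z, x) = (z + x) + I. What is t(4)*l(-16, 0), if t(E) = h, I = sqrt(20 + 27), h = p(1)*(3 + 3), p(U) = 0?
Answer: 0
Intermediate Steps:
h = 0 (h = 0*(3 + 3) = 0*6 = 0)
I = sqrt(47) ≈ 6.8557
t(E) = 0
l(z, x) = x + z + sqrt(47) (l(z, x) = (z + x) + sqrt(47) = (x + z) + sqrt(47) = x + z + sqrt(47))
t(4)*l(-16, 0) = 0*(0 - 16 + sqrt(47)) = 0*(-16 + sqrt(47)) = 0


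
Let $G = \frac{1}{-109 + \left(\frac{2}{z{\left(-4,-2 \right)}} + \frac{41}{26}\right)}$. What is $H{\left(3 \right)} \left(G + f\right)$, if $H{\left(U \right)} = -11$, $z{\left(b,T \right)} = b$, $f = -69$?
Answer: $\frac{1065020}{1403} \approx 759.1$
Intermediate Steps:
$G = - \frac{13}{1403}$ ($G = \frac{1}{-109 + \left(\frac{2}{-4} + \frac{41}{26}\right)} = \frac{1}{-109 + \left(2 \left(- \frac{1}{4}\right) + 41 \cdot \frac{1}{26}\right)} = \frac{1}{-109 + \left(- \frac{1}{2} + \frac{41}{26}\right)} = \frac{1}{-109 + \frac{14}{13}} = \frac{1}{- \frac{1403}{13}} = - \frac{13}{1403} \approx -0.0092659$)
$H{\left(3 \right)} \left(G + f\right) = - 11 \left(- \frac{13}{1403} - 69\right) = \left(-11\right) \left(- \frac{96820}{1403}\right) = \frac{1065020}{1403}$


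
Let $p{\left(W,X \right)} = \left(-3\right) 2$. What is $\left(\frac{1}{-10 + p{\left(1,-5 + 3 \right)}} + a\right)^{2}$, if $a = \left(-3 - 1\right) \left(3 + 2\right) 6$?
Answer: $\frac{3690241}{256} \approx 14415.0$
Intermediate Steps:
$p{\left(W,X \right)} = -6$
$a = -120$ ($a = \left(-4\right) 5 \cdot 6 = \left(-20\right) 6 = -120$)
$\left(\frac{1}{-10 + p{\left(1,-5 + 3 \right)}} + a\right)^{2} = \left(\frac{1}{-10 - 6} - 120\right)^{2} = \left(\frac{1}{-16} - 120\right)^{2} = \left(- \frac{1}{16} - 120\right)^{2} = \left(- \frac{1921}{16}\right)^{2} = \frac{3690241}{256}$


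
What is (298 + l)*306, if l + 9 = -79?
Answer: 64260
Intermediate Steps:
l = -88 (l = -9 - 79 = -88)
(298 + l)*306 = (298 - 88)*306 = 210*306 = 64260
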